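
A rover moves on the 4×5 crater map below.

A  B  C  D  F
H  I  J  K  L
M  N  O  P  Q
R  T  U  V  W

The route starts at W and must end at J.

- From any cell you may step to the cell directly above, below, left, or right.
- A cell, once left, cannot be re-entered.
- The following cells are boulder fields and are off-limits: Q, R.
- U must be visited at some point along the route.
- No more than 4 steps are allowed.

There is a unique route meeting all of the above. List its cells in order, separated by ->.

W -> V -> U -> O -> J

The budget equals the shortest possible length, so every move has to be on a shortest route through the required cells.
Route from W: left 2 to U, up 2 to J — 4 moves in all.
Check: all required cells visited; 4 ≤ 4 moves.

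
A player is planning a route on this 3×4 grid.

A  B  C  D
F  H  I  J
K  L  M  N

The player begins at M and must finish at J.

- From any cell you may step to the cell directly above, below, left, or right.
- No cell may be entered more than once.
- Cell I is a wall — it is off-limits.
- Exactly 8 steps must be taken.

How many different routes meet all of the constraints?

3

Need simple routes of exactly 8 moves from M to J (Manhattan distance 2, so 3 moves are spent on a detour and 3 undoing it).
Enumerating: M L H F A B C D J | M L K F A B C D J | M L K F H B C D J.
That gives 3 routes.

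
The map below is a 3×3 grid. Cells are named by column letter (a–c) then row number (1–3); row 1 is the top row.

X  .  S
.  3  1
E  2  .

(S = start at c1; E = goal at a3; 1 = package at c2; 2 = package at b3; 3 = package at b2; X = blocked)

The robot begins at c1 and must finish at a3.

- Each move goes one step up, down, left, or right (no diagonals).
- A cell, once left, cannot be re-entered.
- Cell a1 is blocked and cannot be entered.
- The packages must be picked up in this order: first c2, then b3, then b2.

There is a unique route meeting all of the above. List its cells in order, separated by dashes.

The waypoints must appear in the order c2, b3, b2, with no cell reused.
Route from c1: down 2 to c3, left 1 to b3, up 1 to b2, left 1 to a2, down 1 to a3 — 6 moves in all.
Check: order respected (1 at step 1, 2 at step 3, 3 at step 4).

c1 - c2 - c3 - b3 - b2 - a2 - a3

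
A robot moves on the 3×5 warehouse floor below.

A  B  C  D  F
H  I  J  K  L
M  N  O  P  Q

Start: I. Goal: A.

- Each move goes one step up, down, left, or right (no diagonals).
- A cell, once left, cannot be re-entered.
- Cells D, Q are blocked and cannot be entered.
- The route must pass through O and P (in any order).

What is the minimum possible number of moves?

8

Any route passes through O and P in some order between I and A. Summing Manhattan distances along each leg and taking the cheapest ordering (I → P → O → A) gives a lower bound of 3 + 1 + 4 = 8 moves.
A route of 8 moves achieves this: I → N → O → P → K → J → C → B → A.
Since 8 matches the lower bound, it is optimal.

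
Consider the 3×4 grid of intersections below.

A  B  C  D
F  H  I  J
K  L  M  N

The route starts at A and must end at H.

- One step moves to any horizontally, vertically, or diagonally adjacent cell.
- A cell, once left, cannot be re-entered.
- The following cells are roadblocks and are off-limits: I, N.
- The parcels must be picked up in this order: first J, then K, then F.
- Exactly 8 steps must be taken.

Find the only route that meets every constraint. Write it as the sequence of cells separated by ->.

A -> B -> C -> J -> M -> L -> K -> F -> H

The waypoints must appear in the order J, K, F, with no cell reused.
Route from A: right 2 to C, down-right 1 to J, down-left 1 to M, left 2 to K, up 1 to F, right 1 to H — 8 moves in all.
Check: order respected (J at step 3, K at step 6, F at step 7); 8 moves as required.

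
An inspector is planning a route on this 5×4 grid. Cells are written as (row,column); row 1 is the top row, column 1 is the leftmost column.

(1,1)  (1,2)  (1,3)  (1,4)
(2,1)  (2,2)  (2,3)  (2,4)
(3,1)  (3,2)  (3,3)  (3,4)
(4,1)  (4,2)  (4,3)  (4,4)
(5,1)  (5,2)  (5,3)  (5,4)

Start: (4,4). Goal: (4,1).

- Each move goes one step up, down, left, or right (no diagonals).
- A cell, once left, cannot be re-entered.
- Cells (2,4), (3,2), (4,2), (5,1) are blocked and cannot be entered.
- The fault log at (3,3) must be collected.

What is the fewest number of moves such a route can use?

7

Any route passes through (3,3) somewhere between (4,4) and (4,1). Summing Manhattan distances along the two legs ((4,4) → (3,3) → (4,1)) gives a lower bound of 2 + 3 = 5 moves.
That bound ignores the blocked cells. Measuring each leg by the fewest moves that actually steer around them ((4,4)→(3,3): 2; (3,3)→(4,1): 5) raises the lower bound to 7.
A route of 7 moves exists: (4,4) → (3,4) → (3,3) → (2,3) → (2,2) → (2,1) → (3,1) → (4,1).
Since 7 matches that lower bound, it is optimal.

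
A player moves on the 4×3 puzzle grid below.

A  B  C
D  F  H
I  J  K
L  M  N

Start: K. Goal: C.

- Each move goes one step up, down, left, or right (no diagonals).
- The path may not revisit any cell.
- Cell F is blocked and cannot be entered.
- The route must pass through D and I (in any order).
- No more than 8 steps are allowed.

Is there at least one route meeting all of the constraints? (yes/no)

One route that works: K → J → I → D → A → B → C.

yes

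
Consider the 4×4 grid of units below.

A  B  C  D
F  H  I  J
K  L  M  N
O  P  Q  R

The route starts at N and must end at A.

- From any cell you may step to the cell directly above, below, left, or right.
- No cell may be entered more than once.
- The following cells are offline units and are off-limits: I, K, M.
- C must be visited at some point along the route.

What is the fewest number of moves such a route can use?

5

Any route passes through C somewhere between N and A. Summing Manhattan distances along the two legs (N → C → A) gives a lower bound of 3 + 2 = 5 moves.
A route of 5 moves achieves this: N → J → D → C → B → A.
Since 5 matches the lower bound, it is optimal.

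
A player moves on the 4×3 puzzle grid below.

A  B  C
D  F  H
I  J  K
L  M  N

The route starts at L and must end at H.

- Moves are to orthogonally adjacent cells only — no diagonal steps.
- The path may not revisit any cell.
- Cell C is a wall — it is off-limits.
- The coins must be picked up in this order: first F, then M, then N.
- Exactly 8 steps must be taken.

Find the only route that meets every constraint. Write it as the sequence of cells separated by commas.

The waypoints must appear in the order F, M, N, with no cell reused.
Route from L: 2× up (reaching D), right to F, 2× down (reaching M), right to N, 2× up (reaching H) — 8 moves in all.
Check: order respected (F at step 3, M at step 5, N at step 6); 8 moves as required.

L, I, D, F, J, M, N, K, H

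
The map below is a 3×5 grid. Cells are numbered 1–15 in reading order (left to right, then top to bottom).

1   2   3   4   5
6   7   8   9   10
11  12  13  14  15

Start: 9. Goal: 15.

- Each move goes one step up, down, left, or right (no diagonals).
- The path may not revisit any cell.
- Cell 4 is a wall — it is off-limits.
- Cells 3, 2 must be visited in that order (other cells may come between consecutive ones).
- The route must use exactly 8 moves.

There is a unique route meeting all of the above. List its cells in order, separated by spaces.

9 8 3 2 7 12 13 14 15

The waypoints must appear in the order 3, 2, with no cell reused.
Route from 9: left 1 to 8, up 1 to 3, left 1 to 2, down 2 to 12, right 3 to 15 — 8 moves in all.
Check: order respected (3 at step 2, 2 at step 3); 8 moves as required.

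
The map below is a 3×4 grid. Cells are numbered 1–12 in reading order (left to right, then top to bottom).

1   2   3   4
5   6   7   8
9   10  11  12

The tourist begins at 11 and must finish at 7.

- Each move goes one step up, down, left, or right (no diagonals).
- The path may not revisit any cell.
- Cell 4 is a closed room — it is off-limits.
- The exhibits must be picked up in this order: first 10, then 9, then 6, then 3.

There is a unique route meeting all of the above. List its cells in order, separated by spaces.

11 10 9 5 6 2 3 7

The waypoints must appear in the order 10, 9, 6, 3, with no cell reused.
Route from 11: 2× left (reaching 9), up to 5, right to 6, up to 2, right to 3, down to 7 — 7 moves in all.
Check: order respected (10 at step 1, 9 at step 2, 6 at step 4, 3 at step 6).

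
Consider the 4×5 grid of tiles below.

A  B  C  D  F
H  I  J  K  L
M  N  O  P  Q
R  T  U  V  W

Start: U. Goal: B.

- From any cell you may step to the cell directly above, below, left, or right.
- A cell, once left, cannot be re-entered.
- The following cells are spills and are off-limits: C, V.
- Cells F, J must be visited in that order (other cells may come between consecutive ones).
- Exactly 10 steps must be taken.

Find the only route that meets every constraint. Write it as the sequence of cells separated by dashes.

U - O - P - Q - L - F - D - K - J - I - B

The waypoints must appear in the order F, J, with no cell reused.
Route from U: up to O, 2× right (reaching Q), 2× up (reaching F), left to D, down to K, 2× left (reaching I), up to B — 10 moves in all.
Check: order respected (F at step 5, J at step 8); 10 moves as required.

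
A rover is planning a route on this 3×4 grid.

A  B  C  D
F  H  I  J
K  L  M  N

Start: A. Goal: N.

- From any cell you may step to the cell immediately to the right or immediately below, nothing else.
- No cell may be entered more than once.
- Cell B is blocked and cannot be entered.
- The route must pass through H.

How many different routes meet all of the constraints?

A right/down-only route from A to N makes exactly 2 down-moves and 3 right-moves in some order.
With no other constraints that would be C(5,2) = 10 routes.
Split at H and multiply the segment counts (each segment already excludes blocked cells): A→H: 1; H→N: 3; product = 3.
That gives 3 routes.

3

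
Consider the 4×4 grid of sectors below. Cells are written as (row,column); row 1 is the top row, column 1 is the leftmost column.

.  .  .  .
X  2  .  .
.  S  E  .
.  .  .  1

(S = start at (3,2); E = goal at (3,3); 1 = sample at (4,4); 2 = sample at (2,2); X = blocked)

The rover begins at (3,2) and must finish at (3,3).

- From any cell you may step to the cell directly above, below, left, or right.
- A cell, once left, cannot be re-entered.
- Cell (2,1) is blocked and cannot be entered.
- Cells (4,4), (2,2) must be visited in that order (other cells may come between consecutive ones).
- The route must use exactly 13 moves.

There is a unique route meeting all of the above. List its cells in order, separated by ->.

(3,2) -> (3,1) -> (4,1) -> (4,2) -> (4,3) -> (4,4) -> (3,4) -> (2,4) -> (1,4) -> (1,3) -> (1,2) -> (2,2) -> (2,3) -> (3,3)

The waypoints must appear in the order (4,4), (2,2), with no cell reused.
Route from (3,2): left to (3,1), down to (4,1), 3× right (reaching (4,4)), 3× up (reaching (1,4)), 2× left (reaching (1,2)), down to (2,2), right to (2,3), down to (3,3) — 13 moves in all.
Check: order respected (1 at step 5, 2 at step 11); 13 moves as required.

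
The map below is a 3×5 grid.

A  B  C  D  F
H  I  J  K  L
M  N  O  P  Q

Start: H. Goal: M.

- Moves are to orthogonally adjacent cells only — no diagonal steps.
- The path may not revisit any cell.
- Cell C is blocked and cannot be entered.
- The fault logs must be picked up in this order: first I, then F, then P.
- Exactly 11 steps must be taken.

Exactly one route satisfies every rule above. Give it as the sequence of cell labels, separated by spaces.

The waypoints must appear in the order I, F, P, with no cell reused.
Route from H: 3× right (reaching K), up to D, right to F, 2× down (reaching Q), 4× left (reaching M) — 11 moves in all.
Check: order respected (I at step 1, F at step 5, P at step 8); 11 moves as required.

H I J K D F L Q P O N M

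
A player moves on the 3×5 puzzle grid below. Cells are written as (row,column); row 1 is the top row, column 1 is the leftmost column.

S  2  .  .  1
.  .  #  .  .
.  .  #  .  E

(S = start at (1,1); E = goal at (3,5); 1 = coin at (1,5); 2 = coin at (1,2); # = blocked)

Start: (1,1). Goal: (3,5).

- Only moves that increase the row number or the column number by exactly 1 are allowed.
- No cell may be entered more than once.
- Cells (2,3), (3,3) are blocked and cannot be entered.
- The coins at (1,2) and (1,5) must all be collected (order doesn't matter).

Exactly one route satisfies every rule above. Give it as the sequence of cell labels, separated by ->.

Moves only go right or down, so the column and row indices never decrease.
Route from (1,1): right 4 to (1,5), down 2 to (3,5) — 6 moves in all.
Check: all required cells visited.

(1,1) -> (1,2) -> (1,3) -> (1,4) -> (1,5) -> (2,5) -> (3,5)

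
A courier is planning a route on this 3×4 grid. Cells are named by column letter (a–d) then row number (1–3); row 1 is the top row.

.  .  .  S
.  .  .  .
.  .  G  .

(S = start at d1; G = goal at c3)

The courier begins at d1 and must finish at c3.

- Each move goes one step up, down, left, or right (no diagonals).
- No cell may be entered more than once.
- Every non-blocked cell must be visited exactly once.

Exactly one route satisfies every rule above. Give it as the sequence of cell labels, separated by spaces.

d1 c1 b1 a1 a2 a3 b3 b2 c2 d2 d3 c3

Need to visit all 12 open cells exactly once, starting at d1 and ending at c3.
Cell d3 has only two open neighbours (d2 and c3), so the path must pass straight through it: one of those is the cell it's entered from and the other is where it exits.
Route from d1: 3× left (reaching a1), 2× down (reaching a3), right to b3, up to b2, 2× right (reaching d2), down to d3, left to c3 — 11 moves in all.
Check: all 12 open cells covered.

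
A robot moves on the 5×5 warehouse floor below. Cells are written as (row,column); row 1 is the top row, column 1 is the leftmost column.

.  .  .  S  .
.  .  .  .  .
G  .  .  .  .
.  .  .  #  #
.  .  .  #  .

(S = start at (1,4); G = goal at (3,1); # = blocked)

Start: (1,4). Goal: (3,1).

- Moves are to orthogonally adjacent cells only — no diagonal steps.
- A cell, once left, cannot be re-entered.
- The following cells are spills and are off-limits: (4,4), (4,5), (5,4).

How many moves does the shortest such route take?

The Manhattan distance from (1,4) to (3,1) is |1−3| + |4−1| = 5, so at least 5 moves are needed.
A route of 5 moves achieves this: (1,4) → (2,4) → (3,4) → (3,3) → (3,2) → (3,1).
Since 5 matches the lower bound, it is optimal.

5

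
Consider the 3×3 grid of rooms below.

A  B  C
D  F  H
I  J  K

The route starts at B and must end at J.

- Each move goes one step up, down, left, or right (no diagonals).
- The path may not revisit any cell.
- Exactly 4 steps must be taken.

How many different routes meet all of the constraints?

6

Need simple routes of exactly 4 moves from B to J (Manhattan distance 2, so 1 moves are spent on a detour and 1 undoing it).
Enumerating: B F D I J | B F H K J | B A D I J | B A D F J | B C H K J | B C H F J.
That gives 6 routes.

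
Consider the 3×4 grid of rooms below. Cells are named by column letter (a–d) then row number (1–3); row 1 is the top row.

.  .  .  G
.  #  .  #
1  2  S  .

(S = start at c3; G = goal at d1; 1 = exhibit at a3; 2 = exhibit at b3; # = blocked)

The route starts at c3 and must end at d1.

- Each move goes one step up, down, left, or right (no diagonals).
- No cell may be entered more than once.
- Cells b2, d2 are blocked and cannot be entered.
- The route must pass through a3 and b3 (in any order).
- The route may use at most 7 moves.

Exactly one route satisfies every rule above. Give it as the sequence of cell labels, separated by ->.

c3 -> b3 -> a3 -> a2 -> a1 -> b1 -> c1 -> d1

Any route must reach a3 and b3 and still end at d1 within 7 moves, so the order of the required stops is forced.
Route from c3: 2× left (reaching a3), 2× up (reaching a1), 3× right (reaching d1) — 7 moves in all.
Check: all required cells visited; 7 ≤ 7 moves.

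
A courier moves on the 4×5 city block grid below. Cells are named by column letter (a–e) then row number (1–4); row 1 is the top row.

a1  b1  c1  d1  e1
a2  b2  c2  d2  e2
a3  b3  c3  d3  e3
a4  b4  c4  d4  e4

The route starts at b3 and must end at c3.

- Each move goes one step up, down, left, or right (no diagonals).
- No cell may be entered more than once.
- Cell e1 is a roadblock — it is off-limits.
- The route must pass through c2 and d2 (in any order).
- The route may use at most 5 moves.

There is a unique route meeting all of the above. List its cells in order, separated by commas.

The 5-move cap with required stops at c2, d2 leaves no slack for detours.
Route from b3: up to b2, 2× right (reaching d2), down to d3, left to c3 — 5 moves in all.
Check: all required cells visited; 5 ≤ 5 moves.

b3, b2, c2, d2, d3, c3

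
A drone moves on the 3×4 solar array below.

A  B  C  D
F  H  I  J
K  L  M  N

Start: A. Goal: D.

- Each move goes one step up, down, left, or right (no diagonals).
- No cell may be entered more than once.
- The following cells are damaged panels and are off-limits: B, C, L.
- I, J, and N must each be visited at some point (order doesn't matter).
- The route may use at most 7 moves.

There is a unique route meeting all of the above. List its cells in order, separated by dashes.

The 7-move cap with required stops at I, J, N leaves no slack for detours.
Route from A: down 1 to F, right 2 to I, down 1 to M, right 1 to N, up 2 to D — 7 moves in all.
Check: all required cells visited; 7 ≤ 7 moves.

A - F - H - I - M - N - J - D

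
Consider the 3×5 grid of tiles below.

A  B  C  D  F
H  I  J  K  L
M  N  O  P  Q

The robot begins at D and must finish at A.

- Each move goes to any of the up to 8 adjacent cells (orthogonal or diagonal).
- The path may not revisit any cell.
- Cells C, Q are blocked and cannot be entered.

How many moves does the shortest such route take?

With diagonal moves allowed, the Chebyshev distance max(|Δrow|,|Δcol|) from D to A is 3, so at least 3 moves are needed.
A route of 3 moves achieves this: D → J → B → A.
Since 3 matches the lower bound, it is optimal.

3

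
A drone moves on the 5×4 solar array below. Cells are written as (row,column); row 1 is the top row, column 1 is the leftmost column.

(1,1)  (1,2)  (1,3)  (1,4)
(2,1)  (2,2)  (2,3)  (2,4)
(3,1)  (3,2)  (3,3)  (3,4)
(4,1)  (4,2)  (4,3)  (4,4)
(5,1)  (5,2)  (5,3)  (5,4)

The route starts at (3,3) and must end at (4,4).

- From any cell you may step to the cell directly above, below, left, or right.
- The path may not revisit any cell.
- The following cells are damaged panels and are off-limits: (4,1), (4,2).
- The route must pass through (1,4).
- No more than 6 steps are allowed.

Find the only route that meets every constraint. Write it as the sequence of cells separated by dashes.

Any route must reach (1,4) and still end at (4,4) within 6 moves, so the order of the required stops is forced.
Route from (3,3): 2× up (reaching (1,3)), right to (1,4), 3× down (reaching (4,4)) — 6 moves in all.
Check: all required cells visited; 6 ≤ 6 moves.

(3,3) - (2,3) - (1,3) - (1,4) - (2,4) - (3,4) - (4,4)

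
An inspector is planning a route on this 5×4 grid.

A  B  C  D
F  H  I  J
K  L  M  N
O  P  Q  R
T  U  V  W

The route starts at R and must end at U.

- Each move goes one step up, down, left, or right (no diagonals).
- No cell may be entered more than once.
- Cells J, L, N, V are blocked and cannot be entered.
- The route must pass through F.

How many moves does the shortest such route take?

9

Any route passes through F somewhere between R and U. Summing Manhattan distances along the two legs (R → F → U) gives a lower bound of 5 + 4 = 9 moves.
A route of 9 moves achieves this: R → Q → M → I → H → F → K → O → T → U.
Since 9 matches the lower bound, it is optimal.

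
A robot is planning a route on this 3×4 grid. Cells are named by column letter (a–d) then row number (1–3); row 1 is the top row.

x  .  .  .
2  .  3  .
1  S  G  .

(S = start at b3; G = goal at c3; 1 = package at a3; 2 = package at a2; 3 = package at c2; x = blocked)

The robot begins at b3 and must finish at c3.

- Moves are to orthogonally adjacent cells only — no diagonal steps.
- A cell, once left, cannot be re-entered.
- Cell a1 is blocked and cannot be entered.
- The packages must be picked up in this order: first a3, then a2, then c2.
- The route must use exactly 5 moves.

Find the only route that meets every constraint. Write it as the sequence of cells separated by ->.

b3 -> a3 -> a2 -> b2 -> c2 -> c3

The waypoints must appear in the order a3, a2, c2, with no cell reused.
Route from b3: left 1 to a3, up 1 to a2, right 2 to c2, down 1 to c3 — 5 moves in all.
Check: order respected (1 at step 1, 2 at step 2, 3 at step 4); 5 moves as required.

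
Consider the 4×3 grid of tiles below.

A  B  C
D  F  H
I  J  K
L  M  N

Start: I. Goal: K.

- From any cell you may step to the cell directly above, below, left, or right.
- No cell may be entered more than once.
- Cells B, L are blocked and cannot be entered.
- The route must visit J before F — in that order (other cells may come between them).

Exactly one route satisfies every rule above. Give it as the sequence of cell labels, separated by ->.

The waypoints must appear in the order J, F, with no cell reused.
Route from I: right to J, up to F, right to H, down to K — 4 moves in all.
Check: order respected (J at step 1, F at step 2).

I -> J -> F -> H -> K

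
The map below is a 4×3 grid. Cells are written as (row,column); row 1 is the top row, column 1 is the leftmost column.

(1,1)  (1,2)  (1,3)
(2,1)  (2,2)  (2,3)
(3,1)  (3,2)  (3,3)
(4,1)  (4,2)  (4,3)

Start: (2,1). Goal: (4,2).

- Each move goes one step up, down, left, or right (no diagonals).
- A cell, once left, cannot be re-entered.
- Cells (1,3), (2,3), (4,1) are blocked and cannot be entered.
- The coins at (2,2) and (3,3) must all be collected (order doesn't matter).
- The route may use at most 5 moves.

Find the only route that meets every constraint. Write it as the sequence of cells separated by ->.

Any route must reach (2,2) and (3,3) and still end at (4,2) within 5 moves, so the order of the required stops is forced.
Route from (2,1): right 1 to (2,2), down 1 to (3,2), right 1 to (3,3), down 1 to (4,3), left 1 to (4,2) — 5 moves in all.
Check: all required cells visited; 5 ≤ 5 moves.

(2,1) -> (2,2) -> (3,2) -> (3,3) -> (4,3) -> (4,2)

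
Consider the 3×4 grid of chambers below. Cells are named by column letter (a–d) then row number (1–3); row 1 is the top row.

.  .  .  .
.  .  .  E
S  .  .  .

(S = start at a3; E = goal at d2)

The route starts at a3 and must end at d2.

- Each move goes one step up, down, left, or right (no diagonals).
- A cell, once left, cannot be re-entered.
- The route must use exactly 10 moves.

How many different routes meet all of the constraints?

4

Need simple routes of exactly 10 moves from a3 to d2 (Manhattan distance 4, so 3 moves are spent on a detour and 3 undoing it).
Enumerating: a3 a2 a1 b1 b2 b3 c3 c2 c1 d1 d2 | a3 a2 a1 b1 c1 c2 b2 b3 c3 d3 d2 | a3 b3 b2 a2 a1 b1 c1 c2 c3 d3 d2 | a3 b3 c3 c2 b2 a2 a1 b1 c1 d1 d2.
That gives 4 routes.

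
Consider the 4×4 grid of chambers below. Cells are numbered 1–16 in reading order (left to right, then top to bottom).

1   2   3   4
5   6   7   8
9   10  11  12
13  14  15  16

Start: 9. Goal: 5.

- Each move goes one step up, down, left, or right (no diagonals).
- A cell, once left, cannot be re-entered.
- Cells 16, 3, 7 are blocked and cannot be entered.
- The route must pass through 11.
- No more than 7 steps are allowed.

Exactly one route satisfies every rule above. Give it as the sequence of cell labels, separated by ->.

9 -> 13 -> 14 -> 15 -> 11 -> 10 -> 6 -> 5

The 7-move cap with required stops at 11 leaves no slack for detours.
Route from 9: down 1 to 13, right 2 to 15, up 1 to 11, left 1 to 10, up 1 to 6, left 1 to 5 — 7 moves in all.
Check: all required cells visited; 7 ≤ 7 moves.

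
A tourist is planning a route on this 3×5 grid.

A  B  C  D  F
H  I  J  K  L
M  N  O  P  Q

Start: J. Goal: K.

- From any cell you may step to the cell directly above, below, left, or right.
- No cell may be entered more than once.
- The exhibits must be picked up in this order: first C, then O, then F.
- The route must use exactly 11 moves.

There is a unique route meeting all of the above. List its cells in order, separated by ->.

J -> C -> B -> I -> N -> O -> P -> Q -> L -> F -> D -> K

The waypoints must appear in the order C, O, F, with no cell reused.
Route from J: up 1 to C, left 1 to B, down 2 to N, right 3 to Q, up 2 to F, left 1 to D, down 1 to K — 11 moves in all.
Check: order respected (C at step 1, O at step 5, F at step 9); 11 moves as required.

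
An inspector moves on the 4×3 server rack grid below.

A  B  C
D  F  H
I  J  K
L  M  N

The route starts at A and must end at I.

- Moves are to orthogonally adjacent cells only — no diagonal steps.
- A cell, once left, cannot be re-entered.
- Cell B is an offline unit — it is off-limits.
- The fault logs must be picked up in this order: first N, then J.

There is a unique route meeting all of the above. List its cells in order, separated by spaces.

The waypoints must appear in the order N, J, with no cell reused.
Route from A: down 1 to D, right 2 to H, down 2 to N, left 1 to M, up 1 to J, left 1 to I — 8 moves in all.
Check: order respected (N at step 5, J at step 7).

A D F H K N M J I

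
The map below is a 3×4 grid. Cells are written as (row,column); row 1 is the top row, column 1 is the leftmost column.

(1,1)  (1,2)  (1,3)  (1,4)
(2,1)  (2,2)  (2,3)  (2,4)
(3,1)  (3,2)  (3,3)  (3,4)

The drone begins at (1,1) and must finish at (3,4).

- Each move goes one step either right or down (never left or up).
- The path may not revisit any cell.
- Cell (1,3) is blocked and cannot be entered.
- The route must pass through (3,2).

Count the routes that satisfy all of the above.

A right/down-only route from (1,1) to (3,4) makes exactly 2 down-moves and 3 right-moves in some order.
With no other constraints that would be C(5,2) = 10 routes.
Split at (3,2) and multiply the segment counts (each segment already excludes blocked cells): (1,1)→(3,2): 3; (3,2)→(3,4): 1; product = 3.
That gives 3 routes.

3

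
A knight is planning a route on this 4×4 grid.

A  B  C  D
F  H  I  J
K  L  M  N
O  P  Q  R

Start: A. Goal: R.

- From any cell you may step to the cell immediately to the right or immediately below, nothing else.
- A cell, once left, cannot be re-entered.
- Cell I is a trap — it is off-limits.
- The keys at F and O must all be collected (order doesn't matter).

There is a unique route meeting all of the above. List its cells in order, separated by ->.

Moves only go right or down, so the column and row indices never decrease.
Route from A: down 3 to O, right 3 to R — 6 moves in all.
Check: all required cells visited.

A -> F -> K -> O -> P -> Q -> R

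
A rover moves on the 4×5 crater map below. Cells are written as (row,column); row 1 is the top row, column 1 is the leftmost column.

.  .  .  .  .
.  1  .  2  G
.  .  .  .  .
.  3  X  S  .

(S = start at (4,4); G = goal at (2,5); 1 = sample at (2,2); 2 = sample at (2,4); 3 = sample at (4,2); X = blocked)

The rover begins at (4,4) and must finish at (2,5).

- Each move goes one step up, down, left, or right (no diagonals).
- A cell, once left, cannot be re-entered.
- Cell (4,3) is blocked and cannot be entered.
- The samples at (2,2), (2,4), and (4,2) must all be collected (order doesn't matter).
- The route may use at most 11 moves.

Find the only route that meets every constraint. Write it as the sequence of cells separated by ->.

Any route must reach (2,2), (2,4), and (4,2) and still end at (2,5) within 11 moves, so the order of the required stops is forced.
Route from (4,4): up to (3,4), 2× left (reaching (3,2)), down to (4,2), left to (4,1), 2× up (reaching (2,1)), 4× right (reaching (2,5)) — 11 moves in all.
Check: all required cells visited; 11 ≤ 11 moves.

(4,4) -> (3,4) -> (3,3) -> (3,2) -> (4,2) -> (4,1) -> (3,1) -> (2,1) -> (2,2) -> (2,3) -> (2,4) -> (2,5)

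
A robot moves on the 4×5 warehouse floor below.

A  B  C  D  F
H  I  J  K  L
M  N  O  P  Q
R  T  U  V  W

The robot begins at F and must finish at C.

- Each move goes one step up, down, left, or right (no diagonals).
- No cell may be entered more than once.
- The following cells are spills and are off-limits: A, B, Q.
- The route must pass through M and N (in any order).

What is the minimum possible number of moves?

Any route passes through M and N in some order between F and C. Summing Manhattan distances along each leg and taking the cheapest ordering (F → N → M → C) gives a lower bound of 5 + 1 + 4 = 10 moves.
A route of 10 moves achieves this: F → L → K → P → O → N → M → H → I → J → C.
Since 10 matches the lower bound, it is optimal.

10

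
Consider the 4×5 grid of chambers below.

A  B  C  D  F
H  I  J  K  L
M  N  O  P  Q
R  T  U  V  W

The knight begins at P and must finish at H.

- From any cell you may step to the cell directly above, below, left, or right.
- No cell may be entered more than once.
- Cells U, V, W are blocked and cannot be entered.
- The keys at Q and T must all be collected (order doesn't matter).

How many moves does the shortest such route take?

10

Any route passes through Q and T in some order between P and H. Summing Manhattan distances along each leg and taking the cheapest ordering (P → Q → T → H) gives a lower bound of 1 + 4 + 3 = 8 moves.
The shortest route satisfying every rule uses 10 moves: P → Q → L → K → J → O → N → T → R → M → H.
The bound of 8 isn't tight here; checking systematically, no route of length 8 through 9 satisfies every constraint, so 10 is the minimum.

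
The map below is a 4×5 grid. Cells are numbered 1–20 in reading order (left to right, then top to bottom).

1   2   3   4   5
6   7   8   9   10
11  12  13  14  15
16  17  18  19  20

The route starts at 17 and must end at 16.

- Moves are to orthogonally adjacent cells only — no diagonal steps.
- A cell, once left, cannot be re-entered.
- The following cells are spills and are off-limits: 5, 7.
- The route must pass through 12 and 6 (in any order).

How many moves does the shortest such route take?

9

Any route passes through 12 and 6 in some order between 17 and 16. Summing Manhattan distances along each leg and taking the cheapest ordering (17 → 12 → 6 → 16) gives a lower bound of 1 + 2 + 2 = 5 moves.
The shortest route satisfying every rule uses 9 moves: 17 → 12 → 13 → 8 → 3 → 2 → 1 → 6 → 11 → 16.
The bound of 5 isn't tight here; checking systematically, no route of length 5 through 8 satisfies every constraint (on a 4-connected grid the length of any start-to-goal walk has the same parity as the Manhattan bound, so only lengths 5, 7, 9, … need checking), so 9 is the minimum.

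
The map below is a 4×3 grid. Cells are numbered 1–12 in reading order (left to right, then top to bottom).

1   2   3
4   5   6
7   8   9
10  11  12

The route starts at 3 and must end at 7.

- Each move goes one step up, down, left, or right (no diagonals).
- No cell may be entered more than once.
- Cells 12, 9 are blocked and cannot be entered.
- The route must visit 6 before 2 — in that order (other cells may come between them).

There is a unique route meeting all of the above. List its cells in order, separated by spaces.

3 6 5 2 1 4 7

The waypoints must appear in the order 6, 2, with no cell reused.
Route from 3: down 1 to 6, left 1 to 5, up 1 to 2, left 1 to 1, down 2 to 7 — 6 moves in all.
Check: order respected (6 at step 1, 2 at step 3).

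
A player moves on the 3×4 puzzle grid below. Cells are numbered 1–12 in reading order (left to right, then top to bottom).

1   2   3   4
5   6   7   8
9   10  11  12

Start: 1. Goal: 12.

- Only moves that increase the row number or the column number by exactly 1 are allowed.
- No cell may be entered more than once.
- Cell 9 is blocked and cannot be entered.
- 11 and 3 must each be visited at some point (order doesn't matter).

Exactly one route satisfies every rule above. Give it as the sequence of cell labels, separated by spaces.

1 2 3 7 11 12

Moves only go right or down, so the column and row indices never decrease.
Route from 1: 2× right (reaching 3), 2× down (reaching 11), right to 12 — 5 moves in all.
Check: all required cells visited.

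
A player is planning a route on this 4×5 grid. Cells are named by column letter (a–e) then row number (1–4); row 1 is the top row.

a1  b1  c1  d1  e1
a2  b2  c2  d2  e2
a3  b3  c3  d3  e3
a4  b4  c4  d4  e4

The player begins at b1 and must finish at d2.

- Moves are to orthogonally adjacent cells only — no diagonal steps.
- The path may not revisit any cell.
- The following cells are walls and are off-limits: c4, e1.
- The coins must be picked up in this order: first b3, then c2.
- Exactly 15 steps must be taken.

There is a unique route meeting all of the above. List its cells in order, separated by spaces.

The waypoints must appear in the order b3, c2, with no cell reused.
Route from b1: left to a1, 3× down (reaching a4), right to b4, 2× up (reaching b2), right to c2, down to c3, right to d3, down to d4, right to e4, 2× up (reaching e2), left to d2 — 15 moves in all.
Check: order respected (b3 at step 6, c2 at step 8); 15 moves as required.

b1 a1 a2 a3 a4 b4 b3 b2 c2 c3 d3 d4 e4 e3 e2 d2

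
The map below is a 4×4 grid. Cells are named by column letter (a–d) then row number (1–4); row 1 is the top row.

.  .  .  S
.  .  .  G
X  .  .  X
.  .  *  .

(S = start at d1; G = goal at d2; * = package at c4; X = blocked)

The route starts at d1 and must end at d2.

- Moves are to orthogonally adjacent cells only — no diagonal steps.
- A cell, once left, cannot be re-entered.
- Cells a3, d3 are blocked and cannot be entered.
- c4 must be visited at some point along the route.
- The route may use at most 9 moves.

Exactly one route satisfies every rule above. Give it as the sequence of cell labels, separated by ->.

d1 -> c1 -> b1 -> b2 -> b3 -> b4 -> c4 -> c3 -> c2 -> d2

The budget equals the shortest possible length, so every move has to be on a shortest route through the required cells.
Route from d1: 2× left (reaching b1), 3× down (reaching b4), right to c4, 2× up (reaching c2), right to d2 — 9 moves in all.
Check: all required cells visited; 9 ≤ 9 moves.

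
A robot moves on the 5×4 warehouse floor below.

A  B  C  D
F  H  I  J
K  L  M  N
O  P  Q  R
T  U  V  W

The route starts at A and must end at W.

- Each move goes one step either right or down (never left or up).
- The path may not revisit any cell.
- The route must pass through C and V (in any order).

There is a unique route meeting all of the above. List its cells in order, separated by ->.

Moves only go right or down, so the column and row indices never decrease.
Route from A: right 2 to C, down 4 to V, right 1 to W — 7 moves in all.
Check: all required cells visited.

A -> B -> C -> I -> M -> Q -> V -> W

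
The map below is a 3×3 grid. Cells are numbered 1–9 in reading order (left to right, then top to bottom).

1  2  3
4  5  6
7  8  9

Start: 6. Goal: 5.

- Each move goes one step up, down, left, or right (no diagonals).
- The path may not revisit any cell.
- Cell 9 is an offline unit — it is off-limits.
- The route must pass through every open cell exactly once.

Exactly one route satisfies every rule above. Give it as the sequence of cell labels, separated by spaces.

6 3 2 1 4 7 8 5

Need to visit all 8 open cells exactly once, starting at 6 and ending at 5.
Cell 8 has only two open neighbours (5 and 7), so the path must pass straight through it: one of those is the cell it's entered from and the other is where it exits.
Route from 6: up 1 to 3, left 2 to 1, down 2 to 7, right 1 to 8, up 1 to 5 — 7 moves in all.
Check: all 8 open cells covered.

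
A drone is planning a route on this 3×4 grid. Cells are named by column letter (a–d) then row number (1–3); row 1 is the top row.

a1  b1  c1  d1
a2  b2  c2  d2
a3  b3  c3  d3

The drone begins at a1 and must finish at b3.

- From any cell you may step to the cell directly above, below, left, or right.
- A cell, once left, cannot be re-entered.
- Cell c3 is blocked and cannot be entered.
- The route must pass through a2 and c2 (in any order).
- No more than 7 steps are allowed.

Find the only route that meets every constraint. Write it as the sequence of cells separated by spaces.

The budget equals the shortest possible length, so every move has to be on a shortest route through the required cells.
Route from a1: right 2 to c1, down 1 to c2, left 2 to a2, down 1 to a3, right 1 to b3 — 7 moves in all.
Check: all required cells visited; 7 ≤ 7 moves.

a1 b1 c1 c2 b2 a2 a3 b3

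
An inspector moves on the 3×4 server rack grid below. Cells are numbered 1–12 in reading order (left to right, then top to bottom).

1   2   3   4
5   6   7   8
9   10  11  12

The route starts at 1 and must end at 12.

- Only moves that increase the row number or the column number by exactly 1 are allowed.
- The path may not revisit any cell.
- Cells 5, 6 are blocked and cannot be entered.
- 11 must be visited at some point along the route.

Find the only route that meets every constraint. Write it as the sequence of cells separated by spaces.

1 2 3 7 11 12

Moves only go right or down, so the column and row indices never decrease.
Route from 1: 2× right (reaching 3), 2× down (reaching 11), right to 12 — 5 moves in all.
Check: all required cells visited.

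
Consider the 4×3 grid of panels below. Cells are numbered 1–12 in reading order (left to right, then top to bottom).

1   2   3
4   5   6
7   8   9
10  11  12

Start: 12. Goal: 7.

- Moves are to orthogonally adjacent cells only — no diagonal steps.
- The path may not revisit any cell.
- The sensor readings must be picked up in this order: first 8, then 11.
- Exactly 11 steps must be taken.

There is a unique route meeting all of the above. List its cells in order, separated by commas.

12, 9, 6, 3, 2, 1, 4, 5, 8, 11, 10, 7

The waypoints must appear in the order 8, 11, with no cell reused.
Route from 12: 3× up (reaching 3), 2× left (reaching 1), down to 4, right to 5, 2× down (reaching 11), left to 10, up to 7 — 11 moves in all.
Check: order respected (8 at step 8, 11 at step 9); 11 moves as required.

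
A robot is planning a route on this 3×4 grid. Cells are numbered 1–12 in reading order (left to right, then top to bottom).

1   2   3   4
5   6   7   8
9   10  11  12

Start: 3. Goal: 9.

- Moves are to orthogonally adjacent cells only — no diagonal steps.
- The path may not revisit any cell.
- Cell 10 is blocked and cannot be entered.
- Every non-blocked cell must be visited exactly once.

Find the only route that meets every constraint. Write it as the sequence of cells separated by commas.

3, 4, 8, 12, 11, 7, 6, 2, 1, 5, 9

Need to visit all 11 open cells exactly once, starting at 3 and ending at 9.
Cell 12 has only two open neighbours (8 and 11), so the path must pass straight through it: one of those is the cell it's entered from and the other is where it exits.
Route from 3: right 1 to 4, down 2 to 12, left 1 to 11, up 1 to 7, left 1 to 6, up 1 to 2, left 1 to 1, down 2 to 9 — 10 moves in all.
Check: all 11 open cells covered.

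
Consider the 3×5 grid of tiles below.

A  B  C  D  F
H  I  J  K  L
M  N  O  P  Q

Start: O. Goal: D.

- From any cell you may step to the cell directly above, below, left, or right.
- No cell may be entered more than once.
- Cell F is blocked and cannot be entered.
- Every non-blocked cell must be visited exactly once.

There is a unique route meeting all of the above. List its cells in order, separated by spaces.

O P Q L K J I N M H A B C D

Need to visit all 14 open cells exactly once, starting at O and ending at D.
Cell A has only two open neighbours (H and B), so the path must pass straight through it: one of those is the cell it's entered from and the other is where it exits.
Route from O: 2× right (reaching Q), up to L, 3× left (reaching I), down to N, left to M, 2× up (reaching A), 3× right (reaching D) — 13 moves in all.
Check: all 14 open cells covered.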